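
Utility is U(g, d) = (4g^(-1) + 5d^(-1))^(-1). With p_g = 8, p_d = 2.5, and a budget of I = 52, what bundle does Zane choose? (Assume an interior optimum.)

For CES with ρ = -1, MRS = (4/5)·(d/g)^2.
Tangency: set MRS = p_g/p_d = 8/2.5 = 3.2.
So (d/g)^2 = 4; taking the square root, d/g = 2, i.e. d = 2·g.
Substitute into the budget 8·g + 2.5·d = 52: 13·g = 52, so g* = 4 and d* = 2·4 = 8.

g* = 4, d* = 8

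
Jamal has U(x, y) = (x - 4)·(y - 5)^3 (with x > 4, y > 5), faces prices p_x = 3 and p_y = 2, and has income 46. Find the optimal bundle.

x* = 6, y* = 14

MU_x = (y−5)^3, MU_y = 3·(x−4)·(y−5)^2.
MRS = (1/3)·(y−5)/(x−4).
Tangency: set MRS = p_x/p_y = 3/2 = 1.5.
So (1/3)·(y − 5)/(x − 4) = 1.5, i.e. (y − 5) = 4.5·(x − 4).
Rewrite the budget in excess-of-subsistence terms: 3·(x − 4) + 2·(y − 5) = 46 − 3·4 − 2·5 = 24.
Substituting, 12·(x − 4) = 24, so x − 4 = 2 and x* = 6.
Then y − 5 = 4.5·2 = 9, so y* = 14.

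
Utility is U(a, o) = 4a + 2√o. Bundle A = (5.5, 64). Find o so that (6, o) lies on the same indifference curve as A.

U(5.5, 64) = 38.
Set U(6, o) = 38 and solve.
With a = 6: 2√o = 38 − 4·6 = 14, so √o = 7 and o = 49.
Check: U(6, 49) = 38.

o = 49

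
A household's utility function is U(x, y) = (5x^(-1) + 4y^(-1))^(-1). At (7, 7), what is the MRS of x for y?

MRS = 1.25

For CES with ρ = -1, MRS = (5/4)·(y/x)^2.
At (7, 7): MRS = 1.25.
So at (7, 7) the consumer would give up 1.25 units of y for one more unit of x.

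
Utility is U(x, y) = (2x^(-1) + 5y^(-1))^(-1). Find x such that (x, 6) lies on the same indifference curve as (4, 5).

x = 3

U depends on (x, y) only through S = 2x^(-1) + 5y^(-1), so equal utility means equal S. At (4, 5): S = 1.5.
With y = 6: 5·6^(-1) = 5/6, so 2x^(-1) = 1.5 − 5/6 = 2/3, i.e. x^(-1) = 1/3.
Hence x = 1/(1/3) = 3.
Check: U(3, 6) = 0.6667.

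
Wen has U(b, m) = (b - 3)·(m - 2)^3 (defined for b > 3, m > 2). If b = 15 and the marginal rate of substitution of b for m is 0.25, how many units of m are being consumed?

m = 11

MU_b = (m−2)^3, MU_m = 3·(b−3)·(m−2)^2.
MRS = (1/3)·(m−2)/(b−3).
Substitute b = 15: MRS = (m − 2)/36. Setting this equal to 0.25 gives m − 2 = 0.25·36 = 9, so m = 11.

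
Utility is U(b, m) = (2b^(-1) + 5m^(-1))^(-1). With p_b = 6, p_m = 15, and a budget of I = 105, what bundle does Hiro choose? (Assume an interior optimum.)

b* = 5, m* = 5

For CES with ρ = -1, MRS = (2/5)·(m/b)^2.
Tangency: set MRS = p_b/p_m = 6/15 = 0.4.
So (m/b)^2 = 1; taking the square root, m/b = 1, i.e. m = b.
Substitute into the budget 6·b + 15·m = 105: 21·b = 105, so b* = 5 and m* = 5.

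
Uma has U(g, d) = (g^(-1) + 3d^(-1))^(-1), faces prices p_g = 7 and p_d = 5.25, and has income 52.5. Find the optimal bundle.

For CES with ρ = -1, MRS = (1/3)·(d/g)^2.
Tangency: set MRS = p_g/p_d = 7/5.25 = 4/3.
So (d/g)^2 = 4; taking the square root, d/g = 2, i.e. d = 2·g.
Substitute into the budget 7·g + 5.25·d = 52.5: 17.5·g = 52.5, so g* = 3 and d* = 2·3 = 6.

g* = 3, d* = 6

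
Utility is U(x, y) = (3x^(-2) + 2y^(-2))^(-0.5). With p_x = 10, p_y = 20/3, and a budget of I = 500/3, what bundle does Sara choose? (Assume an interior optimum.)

x* = 10, y* = 10

For CES with ρ = -2, MRS = (3/2)·(y/x)^3.
Tangency: set MRS = p_x/p_y = 10/(20/3) = 1.5.
So (y/x)^3 = 1; taking the cube root, y/x = 1, i.e. y = x.
Substitute into the budget 10·x + (20/3)·y = 500/3: (50/3)·x = 500/3, so x* = 10 and y* = 10.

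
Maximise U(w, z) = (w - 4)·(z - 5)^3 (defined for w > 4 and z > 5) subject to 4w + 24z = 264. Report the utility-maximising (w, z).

w* = 12, z* = 9

MU_w = (z−5)^3, MU_z = 3·(w−4)·(z−5)^2.
MRS = (1/3)·(z−5)/(w−4).
Tangency: set MRS = p_w/p_z = 4/24 = 1/6.
So (1/3)·(z − 5)/(w − 4) = 1/6, i.e. (z − 5) = 0.5·(w − 4).
Rewrite the budget in excess-of-subsistence terms: 4·(w − 4) + 24·(z − 5) = 264 − 4·4 − 24·5 = 128.
Substituting, 16·(w − 4) = 128, so w − 4 = 8 and w* = 12.
Then z − 5 = 0.5·8 = 4, so z* = 9.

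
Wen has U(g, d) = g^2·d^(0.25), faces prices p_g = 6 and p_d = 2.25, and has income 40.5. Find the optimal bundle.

g* = 6, d* = 2

MU_g = 2·g·d^(0.25) and MU_d = 0.25·g^2·d^(-0.75).
MRS = MU_g/MU_d = (8)·d/g.
Tangency: set MRS = p_g/p_d = 6/2.25 = 8/3.
So (8)·d/g = 8/3, i.e. d = (1/3)·g.
Substitute into the budget 6·g + 2.25·d = 40.5: 6.75·g = 40.5, so g* = 6.
Then d* = (1/3)·6 = 2.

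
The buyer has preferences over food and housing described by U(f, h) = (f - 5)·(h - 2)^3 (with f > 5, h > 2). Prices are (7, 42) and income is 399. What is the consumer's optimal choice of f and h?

f* = 15, h* = 7

MU_f = (h−2)^3, MU_h = 3·(f−5)·(h−2)^2.
MRS = (1/3)·(h−2)/(f−5).
Tangency: set MRS = p_f/p_h = 7/42 = 1/6.
So (1/3)·(h − 2)/(f − 5) = 1/6, i.e. (h − 2) = 0.5·(f − 5).
Rewrite the budget in excess-of-subsistence terms: 7·(f − 5) + 42·(h − 2) = 399 − 7·5 − 42·2 = 280.
Substituting, 28·(f − 5) = 280, so f − 5 = 10 and f* = 15.
Then h − 2 = 0.5·10 = 5, so h* = 7.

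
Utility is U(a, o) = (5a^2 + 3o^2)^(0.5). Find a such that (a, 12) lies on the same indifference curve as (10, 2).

U depends on (a, o) only through S = 5a^2 + 3o^2, so equal utility means equal S. At (10, 2): S = 512.
With o = 12: 3·12^2 = 432, so 5a^2 = 512 − 432 = 80, i.e. a^2 = 16.
Hence a = √16 = 4.
Check: U(4, 12) = 22.6274.

a = 4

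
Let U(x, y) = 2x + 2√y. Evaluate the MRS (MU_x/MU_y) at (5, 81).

MRS = 18

MU_x = 2, MU_y = 2/(2√y).
MRS = 2 ÷ (2/(2√y)).
At (5, 81): MRS = 18.
The indifference curve has slope −18 at this bundle.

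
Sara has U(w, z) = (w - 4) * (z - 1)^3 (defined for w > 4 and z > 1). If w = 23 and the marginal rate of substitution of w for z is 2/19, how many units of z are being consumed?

MU_w = (z−1)^3, MU_z = 3·(w−4)·(z−1)^2.
MRS = (1/3)·(z−1)/(w−4).
Substitute w = 23: MRS = (z − 1)/57. Setting this equal to 2/19 gives z − 1 = (2/19)·57 = 6, so z = 7.

z = 7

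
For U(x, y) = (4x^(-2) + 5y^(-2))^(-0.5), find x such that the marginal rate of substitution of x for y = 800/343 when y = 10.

x = 7

For CES with ρ = -2, MRS = (4/5)·(y/x)^3.
Setting (4/5)·(10/x)^3 = 800/343 gives (10/x)^3 = 1000/343, so 10/x = 10/7 and x = 7.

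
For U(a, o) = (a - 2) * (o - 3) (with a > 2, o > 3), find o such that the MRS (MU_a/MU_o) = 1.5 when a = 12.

MU_a = (o−3), MU_o = (a−2).
MRS = (o−3)/(a−2).
Substitute a = 12: MRS = (o − 3)/10. Setting this equal to 1.5 gives o − 3 = 1.5·10 = 15, so o = 18.

o = 18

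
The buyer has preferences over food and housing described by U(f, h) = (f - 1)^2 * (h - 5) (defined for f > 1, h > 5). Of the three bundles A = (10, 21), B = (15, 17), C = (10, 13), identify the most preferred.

Bundle B

Evaluate utility at each bundle:
U(A) = 1296.
U(B) = 2352.
U(C) = 648.
Highest utility is B, so B ≻ A ≻ C.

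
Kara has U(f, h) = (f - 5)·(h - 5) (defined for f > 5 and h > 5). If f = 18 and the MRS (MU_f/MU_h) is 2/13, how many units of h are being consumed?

MU_f = (h−5), MU_h = (f−5).
MRS = (h−5)/(f−5).
Substitute f = 18: MRS = (h − 5)/13. Setting this equal to 2/13 gives h − 5 = (2/13)·13 = 2, so h = 7.

h = 7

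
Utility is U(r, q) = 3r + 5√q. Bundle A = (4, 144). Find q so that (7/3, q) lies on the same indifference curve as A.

U(4, 144) = 72.
Set U(7/3, q) = 72 and solve.
With r = 7/3: 5√q = 72 − 3·7/3 = 65, so √q = 13 and q = 169.
Check: U(7/3, 169) = 72.

q = 169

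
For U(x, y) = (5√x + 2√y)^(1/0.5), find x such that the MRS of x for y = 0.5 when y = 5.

For CES with ρ = 0.5, MRS = (5/2)·√(y/x).
Setting (5/2)·√(5/x) = 0.5 gives √(5/x) = 0.2, so 5/x = 1/25 and x = 125.

x = 125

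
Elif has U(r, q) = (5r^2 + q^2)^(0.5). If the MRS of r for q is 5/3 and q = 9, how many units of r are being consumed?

For CES with ρ = 2, MRS = (5/1)·(q/r)^(-1).
Setting (5/1)·(9/r)^(-1) = 5/3 gives (9/r)^(-1) = 1/3, so 9/r = 3 and r = 3.

r = 3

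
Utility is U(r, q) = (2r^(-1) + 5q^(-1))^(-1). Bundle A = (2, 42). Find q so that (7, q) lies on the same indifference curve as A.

q = 6

U depends on (r, q) only through S = 2r^(-1) + 5q^(-1), so equal utility means equal S. At (2, 42): S = 47/42.
With r = 7: 2·7^(-1) = 2/7, so 5q^(-1) = 47/42 − 2/7 = 5/6, i.e. q^(-1) = 1/6.
Hence q = 1/(1/6) = 6.
Check: U(7, 6) = 0.8936.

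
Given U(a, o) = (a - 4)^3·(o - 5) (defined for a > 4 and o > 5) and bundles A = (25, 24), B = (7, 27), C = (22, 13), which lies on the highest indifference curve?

Bundle A

Evaluate utility at each bundle:
U(A) = 175959.
U(B) = 594.
U(C) = 46656.
Highest utility is A, so A ≻ C ≻ B.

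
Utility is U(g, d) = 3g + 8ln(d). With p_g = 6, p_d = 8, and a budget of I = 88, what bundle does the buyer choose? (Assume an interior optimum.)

MU_g = 3, MU_d = 8/d.
MRS = 3 ÷ (8/d).
Tangency: set MRS = p_g/p_d = 6/8 = 0.75.
MRS depends only on d: 0.375·d = 0.75 ⇒ d* = 0.75/0.375 = 2.
From the budget, 6·g = 88 − 8·2 = 72, so g* = 12.

g* = 12, d* = 2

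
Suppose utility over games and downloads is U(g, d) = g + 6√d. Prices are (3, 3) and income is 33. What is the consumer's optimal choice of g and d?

MU_g = 1, MU_d = 6/(2√d).
MRS = 1 ÷ (6/(2√d)).
Tangency: set MRS = p_g/p_d = 3/3 = 1.
MRS depends only on d: (1/3)·√d = 1 ⇒ √d = 1/(1/3) = 3 ⇒ d* = 9.
From the budget, 3·g = 33 − 3·9 = 6, so g* = 2.

g* = 2, d* = 9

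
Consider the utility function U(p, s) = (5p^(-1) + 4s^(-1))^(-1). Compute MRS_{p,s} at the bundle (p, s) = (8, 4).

MRS = 5/16

For CES with ρ = -1, MRS = (5/4)·(s/p)^2.
At (8, 4): MRS = 5/16.
The indifference curve has slope −5/16 at this bundle.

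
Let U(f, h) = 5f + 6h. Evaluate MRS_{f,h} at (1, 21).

MRS = 5/6

MU_f = 5, MU_h = 6, so MRS = 5/6 at every bundle.
At (1, 21): MRS = 5/6.
That is, one extra unit of f is worth 5/6 units of h at the margin.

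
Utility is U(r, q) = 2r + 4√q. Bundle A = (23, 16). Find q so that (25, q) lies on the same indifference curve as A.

U(23, 16) = 62.
Set U(25, q) = 62 and solve.
With r = 25: 4√q = 62 − 2·25 = 12, so √q = 3 and q = 9.
Check: U(25, 9) = 62.

q = 9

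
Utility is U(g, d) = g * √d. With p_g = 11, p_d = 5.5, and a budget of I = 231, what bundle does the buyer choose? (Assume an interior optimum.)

g* = 14, d* = 14

MU_g = √d and MU_d = 0.5·g·d^(-0.5).
MRS = MU_g/MU_d = (2)·d/g.
Tangency: set MRS = p_g/p_d = 11/5.5 = 2.
So (2)·d/g = 2, i.e. d = g.
Substitute into the budget 11·g + 5.5·d = 231: 16.5·g = 231, so g* = 14.
Then d* = 14.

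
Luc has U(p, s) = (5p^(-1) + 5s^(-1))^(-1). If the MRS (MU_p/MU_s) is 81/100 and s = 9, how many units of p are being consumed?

p = 10

For CES with ρ = -1, MRS = (s/p)^2.
Setting (9/p)^2 = 81/100 gives 9/p = 0.9 and p = 10.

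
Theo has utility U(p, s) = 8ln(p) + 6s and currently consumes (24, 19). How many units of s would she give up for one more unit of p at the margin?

MRS = 1/18

MU_p = 8/p, MU_s = 6.
MRS = 8/p ÷ 6.
At (24, 19): MRS = 1/18.
That is, one extra unit of p is worth 1/18 units of s at the margin.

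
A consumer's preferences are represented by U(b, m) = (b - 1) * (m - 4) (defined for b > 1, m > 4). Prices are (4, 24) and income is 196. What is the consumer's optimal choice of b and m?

MU_b = (m−4), MU_m = (b−1).
MRS = (m−4)/(b−1).
Tangency: set MRS = p_b/p_m = 4/24 = 1/6.
So (m − 4)/(b − 1) = 1/6, i.e. (m − 4) = (1/6)·(b − 1).
Rewrite the budget in excess-of-subsistence terms: 4·(b − 1) + 24·(m − 4) = 196 − 4·1 − 24·4 = 96.
Substituting, 8·(b − 1) = 96, so b − 1 = 12 and b* = 13.
Then m − 4 = (1/6)·12 = 2, so m* = 6.

b* = 13, m* = 6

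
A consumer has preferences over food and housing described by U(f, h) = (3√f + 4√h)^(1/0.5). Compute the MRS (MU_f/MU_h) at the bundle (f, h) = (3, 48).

MRS = 3

For CES with ρ = 0.5, MRS = (3/4)·√(h/f).
At (3, 48): MRS = 3.
The indifference curve has slope −3 at this bundle.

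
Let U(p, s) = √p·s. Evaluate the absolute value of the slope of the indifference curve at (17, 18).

MU_p = 0.5·p^(-0.5)·s and MU_s = √p.
MRS = MU_p/MU_s = (0.5)·s/p.
At (17, 18): MRS = 9/17.
That is, one extra unit of p is worth 9/17 units of s at the margin.

MRS = 9/17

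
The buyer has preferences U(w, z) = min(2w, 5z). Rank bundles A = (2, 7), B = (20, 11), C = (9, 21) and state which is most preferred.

Evaluate utility at each bundle:
U(A) = 4.
U(B) = 40.
U(C) = 18.
Highest utility is B, so B ≻ C ≻ A.

Bundle B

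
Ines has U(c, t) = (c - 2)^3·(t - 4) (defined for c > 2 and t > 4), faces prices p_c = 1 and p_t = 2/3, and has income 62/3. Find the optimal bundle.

c* = 14, t* = 10

MU_c = 3·(c−2)^2·(t−4), MU_t = (c−2)^3.
MRS = (3/1)·(t−4)/(c−2).
Tangency: set MRS = p_c/p_t = 1/(2/3) = 1.5.
So (3/1)·(t − 4)/(c − 2) = 1.5, i.e. (t − 4) = 0.5·(c − 2).
Rewrite the budget in excess-of-subsistence terms: 1·(c − 2) + (2/3)·(t − 4) = 62/3 − 1·2 − (2/3)·4 = 16.
Substituting, (4/3)·(c − 2) = 16, so c − 2 = 12 and c* = 14.
Then t − 4 = 0.5·12 = 6, so t* = 10.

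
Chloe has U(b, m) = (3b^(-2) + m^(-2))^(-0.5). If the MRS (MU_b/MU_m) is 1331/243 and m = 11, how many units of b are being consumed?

b = 9

For CES with ρ = -2, MRS = (3/1)·(m/b)^3.
Setting (3/1)·(11/b)^3 = 1331/243 gives (11/b)^3 = 1331/729, so 11/b = 11/9 and b = 9.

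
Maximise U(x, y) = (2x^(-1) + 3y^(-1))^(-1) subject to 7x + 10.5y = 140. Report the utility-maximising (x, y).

x* = 8, y* = 8

For CES with ρ = -1, MRS = (2/3)·(y/x)^2.
Tangency: set MRS = p_x/p_y = 7/10.5 = 2/3.
So (y/x)^2 = 1; taking the square root, y/x = 1, i.e. y = x.
Substitute into the budget 7·x + 10.5·y = 140: 17.5·x = 140, so x* = 8 and y* = 8.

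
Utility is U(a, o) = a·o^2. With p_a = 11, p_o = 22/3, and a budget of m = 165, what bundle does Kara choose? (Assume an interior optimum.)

a* = 5, o* = 15

MU_a = o^2 and MU_o = 2·a·o.
MRS = MU_a/MU_o = (1/2)·o/a.
Tangency: set MRS = p_a/p_o = 11/(22/3) = 1.5.
So (1/2)·o/a = 1.5, i.e. o = 3·a.
Substitute into the budget 11·a + (22/3)·o = 165: 33·a = 165, so a* = 5.
Then o* = 3·5 = 15.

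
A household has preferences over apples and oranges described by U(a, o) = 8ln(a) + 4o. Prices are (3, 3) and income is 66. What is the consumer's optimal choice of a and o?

a* = 2, o* = 20

MU_a = 8/a, MU_o = 4.
MRS = 8/a ÷ 4.
Tangency: set MRS = p_a/p_o = 3/3 = 1.
MRS depends only on a: 2/a = 1 ⇒ a* = 2/1 = 2.
From the budget, 3·o = 66 − 3·2 = 60, so o* = 20.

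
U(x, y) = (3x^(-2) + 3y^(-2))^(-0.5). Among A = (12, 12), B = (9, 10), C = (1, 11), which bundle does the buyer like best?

Evaluate utility at each bundle:
U(A) = 4.899.
U(B) = 3.862.
U(C) = 0.575.
Highest utility is A, so A ≻ B ≻ C.

Bundle A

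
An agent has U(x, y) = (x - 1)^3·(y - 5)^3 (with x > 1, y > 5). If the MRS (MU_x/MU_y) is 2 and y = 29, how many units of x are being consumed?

x = 13

MU_x = 3·(x−1)^2·(y−5)^3, MU_y = 3·(x−1)^3·(y−5)^2.
MRS = (y−5)/(x−1).
Substitute y = 29: MRS = 24/(x − 1). Setting this equal to 2 gives x − 1 = 24/2 = 12, so x = 13.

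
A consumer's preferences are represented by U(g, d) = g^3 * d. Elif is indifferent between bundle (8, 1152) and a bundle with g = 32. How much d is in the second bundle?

d = 18

U(8, 1152) = 589824.
Set U(32, d) = 589824 and solve.
With g = 32: 32^3 = 32768, so d = 589824/32768 = 18.
Check: U(32, 18) = 589824.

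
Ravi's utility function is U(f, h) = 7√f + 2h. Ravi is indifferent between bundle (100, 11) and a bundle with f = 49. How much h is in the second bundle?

h = 21.5

U(100, 11) = 92.
Set U(49, h) = 92 and solve.
With f = 49: √49 = 7, so 2h = 92 − 7·7 = 43 and h = 21.5.
Check: U(49, 21.5) = 92.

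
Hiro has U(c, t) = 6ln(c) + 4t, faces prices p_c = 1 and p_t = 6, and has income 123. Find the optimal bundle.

c* = 9, t* = 19

MU_c = 6/c, MU_t = 4.
MRS = 6/c ÷ 4.
Tangency: set MRS = p_c/p_t = 1/6.
MRS depends only on c: 1.5/c = 1/6 ⇒ c* = 1.5/(1/6) = 9.
From the budget, 6·t = 123 − 1·9 = 114, so t* = 19.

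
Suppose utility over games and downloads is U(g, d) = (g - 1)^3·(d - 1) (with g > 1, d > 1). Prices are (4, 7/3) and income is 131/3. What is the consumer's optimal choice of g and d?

MU_g = 3·(g−1)^2·(d−1), MU_d = (g−1)^3.
MRS = (3/1)·(d−1)/(g−1).
Tangency: set MRS = p_g/p_d = 4/(7/3) = 12/7.
So (3/1)·(d − 1)/(g − 1) = 12/7, i.e. (d − 1) = (4/7)·(g − 1).
Rewrite the budget in excess-of-subsistence terms: 4·(g − 1) + (7/3)·(d − 1) = 131/3 − 4·1 − (7/3)·1 = 112/3.
Substituting, (16/3)·(g − 1) = 112/3, so g − 1 = 7 and g* = 8.
Then d − 1 = (4/7)·7 = 4, so d* = 5.

g* = 8, d* = 5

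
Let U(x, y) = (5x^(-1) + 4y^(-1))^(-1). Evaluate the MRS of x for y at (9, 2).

MRS = 5/81

For CES with ρ = -1, MRS = (5/4)·(y/x)^2.
At (9, 2): MRS = 5/81.
The indifference curve has slope −5/81 at this bundle.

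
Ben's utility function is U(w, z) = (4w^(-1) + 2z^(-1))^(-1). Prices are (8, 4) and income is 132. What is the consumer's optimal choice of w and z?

For CES with ρ = -1, MRS = (4/2)·(z/w)^2.
Tangency: set MRS = p_w/p_z = 8/4 = 2.
So (z/w)^2 = 1; taking the square root, z/w = 1, i.e. z = w.
Substitute into the budget 8·w + 4·z = 132: 12·w = 132, so w* = 11 and z* = 11.

w* = 11, z* = 11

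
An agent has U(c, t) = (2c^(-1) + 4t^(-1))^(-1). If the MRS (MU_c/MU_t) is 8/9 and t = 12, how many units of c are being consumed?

For CES with ρ = -1, MRS = (2/4)·(t/c)^2.
Setting (2/4)·(12/c)^2 = 8/9 gives (12/c)^2 = 16/9, so 12/c = 4/3 and c = 9.

c = 9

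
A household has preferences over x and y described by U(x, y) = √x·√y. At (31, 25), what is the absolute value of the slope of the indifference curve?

MU_x = 0.5·x^(-0.5)·√y and MU_y = 0.5·√x·y^(-0.5).
MRS = MU_x/MU_y = y/x.
At (31, 25): MRS = 25/31.
The indifference curve has slope −25/31 at this bundle.

MRS = 25/31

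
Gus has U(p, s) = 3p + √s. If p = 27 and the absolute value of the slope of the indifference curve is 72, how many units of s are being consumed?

MU_p = 3, MU_s = 1/(2√s).
MRS = 3 ÷ (1/(2√s)).
MRS depends only on s: 6·√s = 72 ⇒ √s = 72/6 = 12 ⇒ s = 144.

s = 144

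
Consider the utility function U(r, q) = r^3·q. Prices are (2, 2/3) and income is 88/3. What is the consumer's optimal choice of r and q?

r* = 11, q* = 11

MU_r = 3·r^2·q and MU_q = r^3.
MRS = MU_r/MU_q = (3/1)·q/r.
Tangency: set MRS = p_r/p_q = 2/(2/3) = 3.
So (3/1)·q/r = 3, i.e. q = r.
Substitute into the budget 2·r + (2/3)·q = 88/3: (8/3)·r = 88/3, so r* = 11.
Then q* = 11.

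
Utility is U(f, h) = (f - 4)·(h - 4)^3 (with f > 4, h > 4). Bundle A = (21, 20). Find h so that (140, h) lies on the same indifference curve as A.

h = 12

U(21, 20) = 69632.
Set U(140, h) = 69632 and solve.
With f = 140: (140 − 4) = 136, so (h − 4)^3 = 69632/136 = 512.
Taking the cube root (with h > 4): h − 4 = 8, so h = 12.
Check: U(140, 12) = 69632.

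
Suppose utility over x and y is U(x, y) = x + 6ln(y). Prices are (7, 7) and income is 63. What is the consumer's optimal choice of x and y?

x* = 3, y* = 6

MU_x = 1, MU_y = 6/y.
MRS = 1 ÷ (6/y).
Tangency: set MRS = p_x/p_y = 7/7 = 1.
MRS depends only on y: (1/6)·y = 1 ⇒ y* = 1/(1/6) = 6.
From the budget, 7·x = 63 − 7·6 = 21, so x* = 3.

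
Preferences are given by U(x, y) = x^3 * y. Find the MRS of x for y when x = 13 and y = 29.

MU_x = 3·x^2·y and MU_y = x^3.
MRS = MU_x/MU_y = (3/1)·y/x.
At (13, 29): MRS = 87/13.
That is, one extra unit of x is worth 87/13 units of y at the margin.

MRS = 87/13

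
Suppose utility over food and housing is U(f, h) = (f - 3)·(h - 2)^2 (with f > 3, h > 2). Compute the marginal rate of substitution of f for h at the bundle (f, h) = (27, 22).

MRS = 5/12

MU_f = (h−2)^2, MU_h = 2·(f−3)·(h−2).
MRS = (1/2)·(h−2)/(f−3).
At (27, 22): MRS = 5/12.
That is, one extra unit of f is worth 5/12 units of h at the margin.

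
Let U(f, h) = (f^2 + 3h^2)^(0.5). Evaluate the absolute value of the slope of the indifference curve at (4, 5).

MRS = 4/15

For CES with ρ = 2, MRS = (1/3)·(h/f)^(-1).
At (4, 5): MRS = 4/15.
The indifference curve has slope −4/15 at this bundle.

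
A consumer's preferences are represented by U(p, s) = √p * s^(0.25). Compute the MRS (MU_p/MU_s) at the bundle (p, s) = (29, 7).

MU_p = 0.5·p^(-0.5)·s^(0.25) and MU_s = 0.25·√p·s^(-0.75).
MRS = MU_p/MU_s = (2)·s/p.
At (29, 7): MRS = 14/29.
That is, one extra unit of p is worth 14/29 units of s at the margin.

MRS = 14/29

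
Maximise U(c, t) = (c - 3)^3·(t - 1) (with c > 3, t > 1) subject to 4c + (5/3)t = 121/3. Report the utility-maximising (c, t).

MU_c = 3·(c−3)^2·(t−1), MU_t = (c−3)^3.
MRS = (3/1)·(t−1)/(c−3).
Tangency: set MRS = p_c/p_t = 4/(5/3) = 2.4.
So (3/1)·(t − 1)/(c − 3) = 2.4, i.e. (t − 1) = 0.8·(c − 3).
Rewrite the budget in excess-of-subsistence terms: 4·(c − 3) + (5/3)·(t − 1) = 121/3 − 4·3 − (5/3)·1 = 80/3.
Substituting, (16/3)·(c − 3) = 80/3, so c − 3 = 5 and c* = 8.
Then t − 1 = 0.8·5 = 4, so t* = 5.

c* = 8, t* = 5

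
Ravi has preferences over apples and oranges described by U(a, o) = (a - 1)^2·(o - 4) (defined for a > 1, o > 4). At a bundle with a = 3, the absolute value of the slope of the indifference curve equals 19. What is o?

MU_a = 2·(a−1)·(o−4), MU_o = (a−1)^2.
MRS = (2/1)·(o−4)/(a−1).
Substitute a = 3: MRS = (o − 4)/1. Setting this equal to 19 gives o − 4 = 19·1 = 19, so o = 23.

o = 23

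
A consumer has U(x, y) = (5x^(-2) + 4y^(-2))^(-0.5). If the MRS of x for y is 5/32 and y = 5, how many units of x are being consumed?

x = 10

For CES with ρ = -2, MRS = (5/4)·(y/x)^3.
Setting (5/4)·(5/x)^3 = 5/32 gives (5/x)^3 = 0.125, so 5/x = 0.5 and x = 10.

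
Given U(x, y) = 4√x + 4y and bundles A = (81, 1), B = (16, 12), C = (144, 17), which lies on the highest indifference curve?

Evaluate utility at each bundle:
U(A) = 40.000.
U(B) = 64.000.
U(C) = 116.000.
Highest utility is C, so C ≻ B ≻ A.

Bundle C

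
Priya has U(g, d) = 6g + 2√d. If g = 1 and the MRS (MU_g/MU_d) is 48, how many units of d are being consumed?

d = 64

MU_g = 6, MU_d = 2/(2√d).
MRS = 6 ÷ (2/(2√d)).
MRS depends only on d: 6·√d = 48 ⇒ √d = 48/6 = 8 ⇒ d = 64.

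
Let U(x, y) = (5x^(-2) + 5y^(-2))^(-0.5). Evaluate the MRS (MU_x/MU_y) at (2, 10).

MRS = 125

For CES with ρ = -2, MRS = (y/x)^3.
At (2, 10): MRS = 125.
So at (2, 10) the consumer would give up 125 units of y for one more unit of x.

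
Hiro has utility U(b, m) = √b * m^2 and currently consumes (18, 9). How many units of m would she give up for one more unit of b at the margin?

MU_b = 0.5·b^(-0.5)·m^2 and MU_m = 2·√b·m.
MRS = MU_b/MU_m = (0.25)·m/b.
At (18, 9): MRS = 0.125.
That is, one extra unit of b is worth 0.125 units of m at the margin.

MRS = 0.125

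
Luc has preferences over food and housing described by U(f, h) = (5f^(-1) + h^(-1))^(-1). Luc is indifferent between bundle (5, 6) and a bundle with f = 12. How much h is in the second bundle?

h = 4/3

U depends on (f, h) only through S = 5f^(-1) + h^(-1), so equal utility means equal S. At (5, 6): S = 7/6.
With f = 12: 5·12^(-1) = 5/12, so h^(-1) = 7/6 − 5/12 = 0.75.
Hence h = 1/0.75 = 4/3.
Check: U(12, 4/3) = 0.8571.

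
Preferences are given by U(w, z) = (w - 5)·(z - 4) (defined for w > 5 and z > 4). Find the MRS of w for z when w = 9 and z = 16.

MRS = 3

MU_w = (z−4), MU_z = (w−5).
MRS = (z−4)/(w−5).
At (9, 16): MRS = 3.
The indifference curve has slope −3 at this bundle.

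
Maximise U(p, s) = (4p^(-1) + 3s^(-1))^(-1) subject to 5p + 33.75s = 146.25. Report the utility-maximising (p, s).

p* = 9, s* = 3

For CES with ρ = -1, MRS = (4/3)·(s/p)^2.
Tangency: set MRS = p_p/p_s = 5/33.75 = 4/27.
So (s/p)^2 = 1/9; taking the square root, s/p = 1/3, i.e. s = (1/3)·p.
Substitute into the budget 5·p + 33.75·s = 146.25: 16.25·p = 146.25, so p* = 9 and s* = (1/3)·9 = 3.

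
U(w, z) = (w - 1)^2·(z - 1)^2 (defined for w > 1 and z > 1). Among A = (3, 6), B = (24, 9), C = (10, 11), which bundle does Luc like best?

Evaluate utility at each bundle:
U(A) = 100.
U(B) = 33856.
U(C) = 8100.
Highest utility is B, so B ≻ C ≻ A.

Bundle B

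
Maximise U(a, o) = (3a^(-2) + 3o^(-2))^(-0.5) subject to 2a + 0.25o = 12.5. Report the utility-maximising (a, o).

For CES with ρ = -2, MRS = (o/a)^3.
Tangency: set MRS = p_a/p_o = 2/0.25 = 8.
So (o/a)^3 = 8; taking the cube root, o/a = 2, i.e. o = 2·a.
Substitute into the budget 2·a + 0.25·o = 12.5: 2.5·a = 12.5, so a* = 5 and o* = 2·5 = 10.

a* = 5, o* = 10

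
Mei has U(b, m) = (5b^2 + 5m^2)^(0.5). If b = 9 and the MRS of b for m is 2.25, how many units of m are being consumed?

For CES with ρ = 2, MRS = (m/b)^(-1).
Setting (m/9)^(-1) = 2.25 gives m/9 = 4/9 and m = 4.

m = 4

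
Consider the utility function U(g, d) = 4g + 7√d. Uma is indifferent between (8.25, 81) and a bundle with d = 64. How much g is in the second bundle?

g = 10

U(8.25, 81) = 96.
Set U(g, 64) = 96 and solve.
With d = 64: √64 = 8, so 4g = 96 − 7·8 = 40 and g = 10.
Check: U(10, 64) = 96.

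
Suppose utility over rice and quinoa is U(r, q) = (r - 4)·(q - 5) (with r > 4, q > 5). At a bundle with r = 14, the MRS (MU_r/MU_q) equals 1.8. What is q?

q = 23

MU_r = (q−5), MU_q = (r−4).
MRS = (q−5)/(r−4).
Substitute r = 14: MRS = (q − 5)/10. Setting this equal to 1.8 gives q − 5 = 1.8·10 = 18, so q = 23.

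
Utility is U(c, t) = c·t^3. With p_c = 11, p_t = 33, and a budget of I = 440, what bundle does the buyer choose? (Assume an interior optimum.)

c* = 10, t* = 10

MU_c = t^3 and MU_t = 3·c·t^2.
MRS = MU_c/MU_t = (1/3)·t/c.
Tangency: set MRS = p_c/p_t = 11/33 = 1/3.
So (1/3)·t/c = 1/3, i.e. t = c.
Substitute into the budget 11·c + 33·t = 440: 44·c = 440, so c* = 10.
Then t* = 10.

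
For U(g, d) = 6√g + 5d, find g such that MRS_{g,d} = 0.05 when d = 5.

g = 144

MU_g = 6/(2√g), MU_d = 5.
MRS = 6/(2√g) ÷ 5.
MRS depends only on g: 0.6/√g = 0.05 ⇒ √g = 0.6/0.05 = 12 ⇒ g = 144.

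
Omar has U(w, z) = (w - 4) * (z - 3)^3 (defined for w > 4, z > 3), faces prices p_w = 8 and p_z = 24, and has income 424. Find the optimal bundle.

MU_w = (z−3)^3, MU_z = 3·(w−4)·(z−3)^2.
MRS = (1/3)·(z−3)/(w−4).
Tangency: set MRS = p_w/p_z = 8/24 = 1/3.
So (1/3)·(z − 3)/(w − 4) = 1/3, i.e. (z − 3) = (w − 4).
Rewrite the budget in excess-of-subsistence terms: 8·(w − 4) + 24·(z − 3) = 424 − 8·4 − 24·3 = 320.
Substituting, 32·(w − 4) = 320, so w − 4 = 10 and w* = 14.
Then z − 3 = 10, so z* = 13.

w* = 14, z* = 13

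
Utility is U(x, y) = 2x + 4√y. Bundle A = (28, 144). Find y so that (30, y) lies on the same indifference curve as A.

U(28, 144) = 104.
Set U(30, y) = 104 and solve.
With x = 30: 4√y = 104 − 2·30 = 44, so √y = 11 and y = 121.
Check: U(30, 121) = 104.

y = 121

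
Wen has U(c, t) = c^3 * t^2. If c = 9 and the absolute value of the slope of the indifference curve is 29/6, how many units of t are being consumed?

MU_c = 3·c^2·t^2 and MU_t = 2·c^3·t.
MRS = MU_c/MU_t = (3/2)·t/c.
Substitute c = 9: MRS = t/6. Setting t/6 = 29/6 gives t = (29/6)·6 = 29.

t = 29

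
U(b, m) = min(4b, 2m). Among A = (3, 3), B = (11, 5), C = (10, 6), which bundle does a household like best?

Bundle C

Evaluate utility at each bundle:
U(A) = 6.
U(B) = 10.
U(C) = 12.
Highest utility is C, so C ≻ B ≻ A.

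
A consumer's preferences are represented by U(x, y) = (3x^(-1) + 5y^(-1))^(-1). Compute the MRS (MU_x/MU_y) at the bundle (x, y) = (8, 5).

MRS = 15/64

For CES with ρ = -1, MRS = (3/5)·(y/x)^2.
At (8, 5): MRS = 15/64.
That is, one extra unit of x is worth 15/64 units of y at the margin.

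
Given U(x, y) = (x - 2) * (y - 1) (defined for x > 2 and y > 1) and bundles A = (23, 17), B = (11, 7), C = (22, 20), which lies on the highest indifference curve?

Evaluate utility at each bundle:
U(A) = 336.
U(B) = 54.
U(C) = 380.
Highest utility is C, so C ≻ A ≻ B.

Bundle C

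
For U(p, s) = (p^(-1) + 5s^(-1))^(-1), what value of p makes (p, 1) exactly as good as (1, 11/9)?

U depends on (p, s) only through S = p^(-1) + 5s^(-1), so equal utility means equal S. At (1, 11/9): S = 56/11.
With s = 1: 5·1^(-1) = 5, so p^(-1) = 56/11 − 5 = 1/11.
Hence p = 1/(1/11) = 11.
Check: U(11, 1) = 0.1964.

p = 11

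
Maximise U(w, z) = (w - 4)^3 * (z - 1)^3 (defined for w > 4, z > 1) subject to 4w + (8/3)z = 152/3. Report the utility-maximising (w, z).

w* = 8, z* = 7

MU_w = 3·(w−4)^2·(z−1)^3, MU_z = 3·(w−4)^3·(z−1)^2.
MRS = (z−1)/(w−4).
Tangency: set MRS = p_w/p_z = 4/(8/3) = 1.5.
So (z − 1)/(w − 4) = 1.5, i.e. (z − 1) = 1.5·(w − 4).
Rewrite the budget in excess-of-subsistence terms: 4·(w − 4) + (8/3)·(z − 1) = 152/3 − 4·4 − (8/3)·1 = 32.
Substituting, 8·(w − 4) = 32, so w − 4 = 4 and w* = 8.
Then z − 1 = 1.5·4 = 6, so z* = 7.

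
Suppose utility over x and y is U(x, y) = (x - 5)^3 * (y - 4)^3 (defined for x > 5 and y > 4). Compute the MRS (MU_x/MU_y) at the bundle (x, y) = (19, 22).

MU_x = 3·(x−5)^2·(y−4)^3, MU_y = 3·(x−5)^3·(y−4)^2.
MRS = (y−4)/(x−5).
At (19, 22): MRS = 9/7.
The indifference curve has slope −9/7 at this bundle.

MRS = 9/7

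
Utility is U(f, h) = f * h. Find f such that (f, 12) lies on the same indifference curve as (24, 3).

U(24, 3) = 72.
Set U(f, 12) = 72 and solve.
With h = 12: f = 72/12 = 6.
Check: U(6, 12) = 72.

f = 6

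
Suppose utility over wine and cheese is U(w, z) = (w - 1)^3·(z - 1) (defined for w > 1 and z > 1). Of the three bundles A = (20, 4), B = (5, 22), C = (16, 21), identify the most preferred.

Evaluate utility at each bundle:
U(A) = 20577.
U(B) = 1344.
U(C) = 67500.
Highest utility is C, so C ≻ A ≻ B.

Bundle C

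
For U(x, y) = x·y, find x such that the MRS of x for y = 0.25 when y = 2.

x = 8

MU_x = y and MU_y = x.
MRS = MU_x/MU_y = y/x.
Substitute y = 2: MRS = 2/x. Setting 2/x = 0.25 gives x = 2/0.25 = 8.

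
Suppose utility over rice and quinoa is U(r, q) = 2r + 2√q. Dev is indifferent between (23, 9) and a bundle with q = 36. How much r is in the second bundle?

U(23, 9) = 52.
Set U(r, 36) = 52 and solve.
With q = 36: √36 = 6, so 2r = 52 − 2·6 = 40 and r = 20.
Check: U(20, 36) = 52.

r = 20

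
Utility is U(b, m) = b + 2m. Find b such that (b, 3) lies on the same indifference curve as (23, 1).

U(23, 1) = 25.
Set U(b, 3) = 25 and solve.
b + 2·3 = 25 ⇒ b = 19 ⇒ b = 19.
Check: U(19, 3) = 25.

b = 19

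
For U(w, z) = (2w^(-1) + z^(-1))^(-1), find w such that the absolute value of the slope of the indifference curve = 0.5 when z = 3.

For CES with ρ = -1, MRS = (2/1)·(z/w)^2.
Setting (2/1)·(3/w)^2 = 0.5 gives (3/w)^2 = 0.25, so 3/w = 0.5 and w = 6.

w = 6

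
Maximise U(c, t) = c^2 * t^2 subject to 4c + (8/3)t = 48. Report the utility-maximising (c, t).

MU_c = 2·c·t^2 and MU_t = 2·c^2·t.
MRS = MU_c/MU_t = t/c.
Tangency: set MRS = p_c/p_t = 4/(8/3) = 1.5.
So t/c = 1.5, i.e. t = 1.5·c.
Substitute into the budget 4·c + (8/3)·t = 48: 8·c = 48, so c* = 6.
Then t* = 1.5·6 = 9.

c* = 6, t* = 9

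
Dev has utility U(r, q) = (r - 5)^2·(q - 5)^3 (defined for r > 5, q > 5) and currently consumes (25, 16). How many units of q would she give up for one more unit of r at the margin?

MRS = 11/30

MU_r = 2·(r−5)·(q−5)^3, MU_q = 3·(r−5)^2·(q−5)^2.
MRS = (2/3)·(q−5)/(r−5).
At (25, 16): MRS = 11/30.
The indifference curve has slope −11/30 at this bundle.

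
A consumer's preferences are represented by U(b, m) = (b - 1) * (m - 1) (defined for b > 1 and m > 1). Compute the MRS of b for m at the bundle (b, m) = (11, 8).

MU_b = (m−1), MU_m = (b−1).
MRS = (m−1)/(b−1).
At (11, 8): MRS = 0.7.
That is, one extra unit of b is worth 0.7 units of m at the margin.

MRS = 0.7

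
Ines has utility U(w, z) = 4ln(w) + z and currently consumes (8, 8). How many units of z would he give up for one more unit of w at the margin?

MU_w = 4/w, MU_z = 1.
MRS = 4/w ÷ 1.
At (8, 8): MRS = 0.5.
That is, one extra unit of w is worth 0.5 units of z at the margin.

MRS = 0.5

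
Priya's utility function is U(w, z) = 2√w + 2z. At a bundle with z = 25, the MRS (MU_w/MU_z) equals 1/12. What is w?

w = 36

MU_w = 2/(2√w), MU_z = 2.
MRS = 2/(2√w) ÷ 2.
MRS depends only on w: 0.5/√w = 1/12 ⇒ √w = 0.5/(1/12) = 6 ⇒ w = 36.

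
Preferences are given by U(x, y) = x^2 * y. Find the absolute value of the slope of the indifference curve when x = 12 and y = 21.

MRS = 3.5

MU_x = 2·x·y and MU_y = x^2.
MRS = MU_x/MU_y = (2/1)·y/x.
At (12, 21): MRS = 3.5.
That is, one extra unit of x is worth 3.5 units of y at the margin.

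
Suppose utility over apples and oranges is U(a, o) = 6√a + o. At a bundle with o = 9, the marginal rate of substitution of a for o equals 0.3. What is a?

MU_a = 6/(2√a), MU_o = 1.
MRS = 6/(2√a) ÷ 1.
MRS depends only on a: 3/√a = 0.3 ⇒ √a = 3/0.3 = 10 ⇒ a = 100.

a = 100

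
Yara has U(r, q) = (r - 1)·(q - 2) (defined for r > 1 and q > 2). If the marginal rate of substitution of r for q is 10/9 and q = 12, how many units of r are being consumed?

MU_r = (q−2), MU_q = (r−1).
MRS = (q−2)/(r−1).
Substitute q = 12: MRS = 10/(r − 1). Setting this equal to 10/9 gives r − 1 = 10/(10/9) = 9, so r = 10.

r = 10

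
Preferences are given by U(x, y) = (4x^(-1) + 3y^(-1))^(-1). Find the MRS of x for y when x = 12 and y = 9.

For CES with ρ = -1, MRS = (4/3)·(y/x)^2.
At (12, 9): MRS = 0.75.
That is, one extra unit of x is worth 0.75 units of y at the margin.

MRS = 0.75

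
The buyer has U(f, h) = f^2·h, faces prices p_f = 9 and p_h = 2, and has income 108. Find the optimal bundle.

MU_f = 2·f·h and MU_h = f^2.
MRS = MU_f/MU_h = (2/1)·h/f.
Tangency: set MRS = p_f/p_h = 9/2 = 4.5.
So (2/1)·h/f = 4.5, i.e. h = 2.25·f.
Substitute into the budget 9·f + 2·h = 108: 13.5·f = 108, so f* = 8.
Then h* = 2.25·8 = 18.

f* = 8, h* = 18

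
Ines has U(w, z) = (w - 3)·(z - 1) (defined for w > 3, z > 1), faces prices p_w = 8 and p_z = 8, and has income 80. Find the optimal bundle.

w* = 6, z* = 4

MU_w = (z−1), MU_z = (w−3).
MRS = (z−1)/(w−3).
Tangency: set MRS = p_w/p_z = 8/8 = 1.
So (z − 1)/(w − 3) = 1, i.e. (z − 1) = (w − 3).
Rewrite the budget in excess-of-subsistence terms: 8·(w − 3) + 8·(z − 1) = 80 − 8·3 − 8·1 = 48.
Substituting, 16·(w − 3) = 48, so w − 3 = 3 and w* = 6.
Then z − 1 = 3, so z* = 4.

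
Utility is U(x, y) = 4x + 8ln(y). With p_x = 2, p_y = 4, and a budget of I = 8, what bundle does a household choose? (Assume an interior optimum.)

MU_x = 4, MU_y = 8/y.
MRS = 4 ÷ (8/y).
Tangency: set MRS = p_x/p_y = 2/4 = 0.5.
MRS depends only on y: 0.5·y = 0.5 ⇒ y* = 0.5/0.5 = 1.
From the budget, 2·x = 8 − 4·1 = 4, so x* = 2.

x* = 2, y* = 1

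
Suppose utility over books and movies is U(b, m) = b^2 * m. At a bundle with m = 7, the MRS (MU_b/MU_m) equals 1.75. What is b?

MU_b = 2·b·m and MU_m = b^2.
MRS = MU_b/MU_m = (2/1)·m/b.
Substitute m = 7: MRS = 14/b. Setting 14/b = 1.75 gives b = 14/1.75 = 8.

b = 8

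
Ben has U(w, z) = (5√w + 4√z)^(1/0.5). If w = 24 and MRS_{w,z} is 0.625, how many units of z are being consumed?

z = 6

For CES with ρ = 0.5, MRS = (5/4)·√(z/w).
Setting (5/4)·√(z/24) = 0.625 gives √(z/24) = 0.5, so z/24 = 0.25 and z = 6.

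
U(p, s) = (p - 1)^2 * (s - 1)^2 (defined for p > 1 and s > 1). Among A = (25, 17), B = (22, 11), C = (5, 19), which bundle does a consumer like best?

Bundle A

Evaluate utility at each bundle:
U(A) = 147456.
U(B) = 44100.
U(C) = 5184.
Highest utility is A, so A ≻ B ≻ C.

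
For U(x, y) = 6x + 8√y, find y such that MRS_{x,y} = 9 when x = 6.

MU_x = 6, MU_y = 8/(2√y).
MRS = 6 ÷ (8/(2√y)).
MRS depends only on y: 1.5·√y = 9 ⇒ √y = 9/1.5 = 6 ⇒ y = 36.

y = 36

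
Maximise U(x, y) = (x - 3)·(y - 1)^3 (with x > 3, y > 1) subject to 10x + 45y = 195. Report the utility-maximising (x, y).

MU_x = (y−1)^3, MU_y = 3·(x−3)·(y−1)^2.
MRS = (1/3)·(y−1)/(x−3).
Tangency: set MRS = p_x/p_y = 10/45 = 2/9.
So (1/3)·(y − 1)/(x − 3) = 2/9, i.e. (y − 1) = (2/3)·(x − 3).
Rewrite the budget in excess-of-subsistence terms: 10·(x − 3) + 45·(y − 1) = 195 − 10·3 − 45·1 = 120.
Substituting, 40·(x − 3) = 120, so x − 3 = 3 and x* = 6.
Then y − 1 = (2/3)·3 = 2, so y* = 3.

x* = 6, y* = 3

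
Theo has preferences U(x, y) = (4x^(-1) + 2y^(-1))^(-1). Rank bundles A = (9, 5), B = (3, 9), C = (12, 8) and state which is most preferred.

Bundle C

Evaluate utility at each bundle:
U(A) = 1.184.
U(B) = 0.643.
U(C) = 1.714.
Highest utility is C, so C ≻ A ≻ B.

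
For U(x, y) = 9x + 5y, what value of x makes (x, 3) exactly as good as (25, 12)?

U(25, 12) = 285.
Set U(x, 3) = 285 and solve.
9x + 5·3 = 285 ⇒ 9x = 270 ⇒ x = 30.
Check: U(30, 3) = 285.

x = 30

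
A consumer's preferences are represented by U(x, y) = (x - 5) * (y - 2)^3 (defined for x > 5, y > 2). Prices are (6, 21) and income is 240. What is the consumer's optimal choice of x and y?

x* = 12, y* = 8

MU_x = (y−2)^3, MU_y = 3·(x−5)·(y−2)^2.
MRS = (1/3)·(y−2)/(x−5).
Tangency: set MRS = p_x/p_y = 6/21 = 2/7.
So (1/3)·(y − 2)/(x − 5) = 2/7, i.e. (y − 2) = (6/7)·(x − 5).
Rewrite the budget in excess-of-subsistence terms: 6·(x − 5) + 21·(y − 2) = 240 − 6·5 − 21·2 = 168.
Substituting, 24·(x − 5) = 168, so x − 5 = 7 and x* = 12.
Then y − 2 = (6/7)·7 = 6, so y* = 8.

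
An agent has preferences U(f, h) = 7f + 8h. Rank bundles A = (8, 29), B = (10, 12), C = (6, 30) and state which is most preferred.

Evaluate utility at each bundle:
U(A) = 288.
U(B) = 166.
U(C) = 282.
Highest utility is A, so A ≻ C ≻ B.

Bundle A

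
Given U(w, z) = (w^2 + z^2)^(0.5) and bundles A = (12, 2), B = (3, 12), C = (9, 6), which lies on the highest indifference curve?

Bundle B

Evaluate utility at each bundle:
U(A) = 12.166.
U(B) = 12.369.
U(C) = 10.817.
Highest utility is B, so B ≻ A ≻ C.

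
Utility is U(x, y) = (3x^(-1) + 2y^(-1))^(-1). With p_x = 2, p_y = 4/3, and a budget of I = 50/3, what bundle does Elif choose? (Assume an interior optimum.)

For CES with ρ = -1, MRS = (3/2)·(y/x)^2.
Tangency: set MRS = p_x/p_y = 2/(4/3) = 1.5.
So (y/x)^2 = 1; taking the square root, y/x = 1, i.e. y = x.
Substitute into the budget 2·x + (4/3)·y = 50/3: (10/3)·x = 50/3, so x* = 5 and y* = 5.

x* = 5, y* = 5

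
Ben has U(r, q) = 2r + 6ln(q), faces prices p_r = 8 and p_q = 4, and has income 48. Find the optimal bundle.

MU_r = 2, MU_q = 6/q.
MRS = 2 ÷ (6/q).
Tangency: set MRS = p_r/p_q = 8/4 = 2.
MRS depends only on q: (1/3)·q = 2 ⇒ q* = 2/(1/3) = 6.
From the budget, 8·r = 48 − 4·6 = 24, so r* = 3.

r* = 3, q* = 6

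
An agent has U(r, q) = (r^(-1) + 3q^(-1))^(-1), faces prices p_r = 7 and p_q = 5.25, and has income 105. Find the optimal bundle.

r* = 6, q* = 12

For CES with ρ = -1, MRS = (1/3)·(q/r)^2.
Tangency: set MRS = p_r/p_q = 7/5.25 = 4/3.
So (q/r)^2 = 4; taking the square root, q/r = 2, i.e. q = 2·r.
Substitute into the budget 7·r + 5.25·q = 105: 17.5·r = 105, so r* = 6 and q* = 2·6 = 12.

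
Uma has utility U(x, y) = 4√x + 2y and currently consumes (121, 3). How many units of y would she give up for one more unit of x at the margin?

MRS = 1/11

MU_x = 4/(2√x), MU_y = 2.
MRS = 4/(2√x) ÷ 2.
At (121, 3): MRS = 1/11.
The indifference curve has slope −1/11 at this bundle.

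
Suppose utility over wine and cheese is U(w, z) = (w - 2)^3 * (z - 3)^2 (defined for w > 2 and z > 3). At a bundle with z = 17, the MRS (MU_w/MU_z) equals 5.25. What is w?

MU_w = 3·(w−2)^2·(z−3)^2, MU_z = 2·(w−2)^3·(z−3).
MRS = (3/2)·(z−3)/(w−2).
Substitute z = 17: MRS = 21/(w − 2). Setting this equal to 5.25 gives w − 2 = 21/5.25 = 4, so w = 6.

w = 6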